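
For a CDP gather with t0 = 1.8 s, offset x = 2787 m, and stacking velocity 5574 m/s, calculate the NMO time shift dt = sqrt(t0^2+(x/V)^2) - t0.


x/Vnmo = 2787/5574 = 0.5
(x/Vnmo)^2 = 0.25
t0^2 = 3.24
sqrt(3.24 + 0.25) = 1.868154
dt = 1.868154 - 1.8 = 0.068154

0.068154


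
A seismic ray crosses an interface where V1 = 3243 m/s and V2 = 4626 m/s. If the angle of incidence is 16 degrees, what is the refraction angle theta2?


sin(theta1) = sin(16 deg) = 0.275637
sin(theta2) = V2/V1 * sin(theta1) = 4626/3243 * 0.275637 = 0.393185
theta2 = arcsin(0.393185) = 23.1528 degrees

23.1528


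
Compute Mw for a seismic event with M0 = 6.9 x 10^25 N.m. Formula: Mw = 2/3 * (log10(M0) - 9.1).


log10(M0) = log10(6.9 x 10^25) = 25.8388
Mw = 2/3 * (25.8388 - 9.1)
= 2/3 * 16.7388
= 11.16

11.16


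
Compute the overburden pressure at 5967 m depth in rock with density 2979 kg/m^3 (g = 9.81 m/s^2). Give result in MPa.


P = rho * g * z / 1e6
= 2979 * 9.81 * 5967 / 1e6
= 174379548.33 / 1e6
= 174.3795 MPa

174.3795


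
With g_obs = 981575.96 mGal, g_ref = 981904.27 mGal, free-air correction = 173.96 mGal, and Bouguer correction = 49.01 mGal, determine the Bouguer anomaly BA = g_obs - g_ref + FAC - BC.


BA = g_obs - g_ref + FAC - BC
= 981575.96 - 981904.27 + 173.96 - 49.01
= -203.36 mGal

-203.36


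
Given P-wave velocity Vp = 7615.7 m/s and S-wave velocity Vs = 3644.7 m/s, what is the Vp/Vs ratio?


Vp/Vs = 7615.7 / 3644.7
= 2.0895

2.0895


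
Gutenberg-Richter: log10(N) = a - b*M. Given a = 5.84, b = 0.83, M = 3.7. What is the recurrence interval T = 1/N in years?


log10(N) = 5.84 - 0.83*3.7 = 2.769
N = 10^2.769 = 587.489353
T = 1/N = 1/587.489353 = 0.0017 years

0.0017


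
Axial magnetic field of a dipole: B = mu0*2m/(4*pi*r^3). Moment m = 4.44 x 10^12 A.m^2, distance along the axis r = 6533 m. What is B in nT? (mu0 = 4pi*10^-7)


m = 4.44 x 10^12 = 4440000000000 A.m^2
2m = 8880000000000 A.m^2
r^3 = 6533^3 = 278829021437
B = (4pi*10^-7) * 8880000000000 / (4*pi * 278829021437) * 1e9
= 11158937.105551 / 3503868821416.44 * 1e9
= 3184.7474 nT

3184.7474


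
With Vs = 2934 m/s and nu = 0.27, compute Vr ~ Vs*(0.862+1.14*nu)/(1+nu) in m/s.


Numerator factor = 0.862 + 1.14*0.27 = 1.1698
Denominator = 1 + 0.27 = 1.27
Vr = 2934 * 1.1698 / 1.27 = 2702.51 m/s

2702.51


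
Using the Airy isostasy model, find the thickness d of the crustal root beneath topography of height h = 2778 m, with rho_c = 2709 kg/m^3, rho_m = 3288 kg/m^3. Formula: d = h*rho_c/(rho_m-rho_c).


rho_m - rho_c = 3288 - 2709 = 579
d = 2778 * 2709 / 579
= 7525602 / 579
= 12997.59 m

12997.59


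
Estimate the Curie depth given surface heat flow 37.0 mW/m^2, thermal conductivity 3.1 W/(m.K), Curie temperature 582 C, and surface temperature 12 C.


T_Curie - T_surf = 582 - 12 = 570 C
Convert q to W/m^2: 37.0 mW/m^2 = 0.037 W/m^2
d = 570 * 3.1 / 0.037 = 47756.76 m

47756.76


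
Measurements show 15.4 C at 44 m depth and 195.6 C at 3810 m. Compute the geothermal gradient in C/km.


dT = 195.6 - 15.4 = 180.2 C
dz = 3810 - 44 = 3766 m
gradient = dT/dz * 1000 = 180.2/3766 * 1000 = 47.8492 C/km

47.8492


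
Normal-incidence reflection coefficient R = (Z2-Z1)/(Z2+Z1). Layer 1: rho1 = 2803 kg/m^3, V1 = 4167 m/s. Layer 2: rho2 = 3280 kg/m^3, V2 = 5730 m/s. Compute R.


Z1 = 2803 * 4167 = 11680101
Z2 = 3280 * 5730 = 18794400
R = (18794400 - 11680101) / (18794400 + 11680101) = 7114299 / 30474501 = 0.2335

0.2335


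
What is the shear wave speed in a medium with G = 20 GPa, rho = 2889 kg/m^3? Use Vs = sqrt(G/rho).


Convert G to Pa: G = 20e9 Pa
Compute G/rho = 20e9 / 2889 = 6922810.6611
Vs = sqrt(6922810.6611) = 2631.12 m/s

2631.12


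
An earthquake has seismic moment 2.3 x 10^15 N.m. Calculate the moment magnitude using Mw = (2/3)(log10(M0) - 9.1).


log10(M0) = log10(2.3 x 10^15) = 15.3617
Mw = 2/3 * (15.3617 - 9.1)
= 2/3 * 6.2617
= 4.17

4.17


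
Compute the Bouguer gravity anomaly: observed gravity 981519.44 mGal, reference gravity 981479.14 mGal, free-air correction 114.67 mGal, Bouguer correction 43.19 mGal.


BA = g_obs - g_ref + FAC - BC
= 981519.44 - 981479.14 + 114.67 - 43.19
= 111.78 mGal

111.78


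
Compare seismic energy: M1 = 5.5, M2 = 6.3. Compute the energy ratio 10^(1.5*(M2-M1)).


M2 - M1 = 6.3 - 5.5 = 0.8
1.5 * 0.8 = 1.2
ratio = 10^1.2 = 15.85

15.85


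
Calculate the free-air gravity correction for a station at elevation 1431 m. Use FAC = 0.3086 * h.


FAC = 0.3086 * h
= 0.3086 * 1431
= 441.6066 mGal

441.6066


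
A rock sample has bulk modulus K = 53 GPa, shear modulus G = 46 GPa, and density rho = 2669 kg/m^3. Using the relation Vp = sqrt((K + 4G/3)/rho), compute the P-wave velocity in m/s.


First compute the effective modulus:
K + 4G/3 = 53e9 + 4*46e9/3 = 114333333333.33 Pa
Then divide by density:
114333333333.33 / 2669 = 42837517.1725 Pa/(kg/m^3)
Take the square root:
Vp = sqrt(42837517.1725) = 6545.04 m/s

6545.04


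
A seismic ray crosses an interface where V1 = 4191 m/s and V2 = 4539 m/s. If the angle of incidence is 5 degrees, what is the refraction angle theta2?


sin(theta1) = sin(5 deg) = 0.087156
sin(theta2) = V2/V1 * sin(theta1) = 4539/4191 * 0.087156 = 0.094393
theta2 = arcsin(0.094393) = 5.4164 degrees

5.4164


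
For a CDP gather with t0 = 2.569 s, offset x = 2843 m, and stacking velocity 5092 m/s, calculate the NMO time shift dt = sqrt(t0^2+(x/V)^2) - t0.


x/Vnmo = 2843/5092 = 0.558327
(x/Vnmo)^2 = 0.311729
t0^2 = 6.599761
sqrt(6.599761 + 0.311729) = 2.628971
dt = 2.628971 - 2.569 = 0.059971

0.059971


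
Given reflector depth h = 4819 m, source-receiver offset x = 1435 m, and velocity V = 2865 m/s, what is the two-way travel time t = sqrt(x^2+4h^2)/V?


x^2 + 4h^2 = 1435^2 + 4*4819^2 = 2059225 + 92891044 = 94950269
sqrt(94950269) = 9744.2429
t = 9744.2429 / 2865 = 3.4011 s

3.4011


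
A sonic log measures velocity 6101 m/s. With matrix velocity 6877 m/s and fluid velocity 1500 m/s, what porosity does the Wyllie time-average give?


1/V - 1/Vm = 1/6101 - 1/6877 = 1.85e-05
1/Vf - 1/Vm = 1/1500 - 1/6877 = 0.00052125
phi = 1.85e-05 / 0.00052125 = 0.0355

0.0355


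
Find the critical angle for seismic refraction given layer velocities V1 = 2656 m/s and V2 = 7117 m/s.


V1/V2 = 2656/7117 = 0.373191
theta_c = arcsin(0.373191) = 21.9125 degrees

21.9125


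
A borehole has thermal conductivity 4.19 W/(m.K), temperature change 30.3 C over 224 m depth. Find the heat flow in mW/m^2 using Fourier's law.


q = k * dT / dz * 1000
= 4.19 * 30.3 / 224 * 1000
= 0.566772 * 1000
= 566.7723 mW/m^2

566.7723


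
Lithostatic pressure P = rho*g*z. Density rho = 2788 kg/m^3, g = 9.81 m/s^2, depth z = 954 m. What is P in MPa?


P = rho * g * z / 1e6
= 2788 * 9.81 * 954 / 1e6
= 26092167.12 / 1e6
= 26.0922 MPa

26.0922


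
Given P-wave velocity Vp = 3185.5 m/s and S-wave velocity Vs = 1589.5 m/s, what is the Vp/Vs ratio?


Vp/Vs = 3185.5 / 1589.5
= 2.0041

2.0041


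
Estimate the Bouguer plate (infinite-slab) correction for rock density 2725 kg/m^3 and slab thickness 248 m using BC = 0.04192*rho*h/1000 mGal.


BC = 0.04192 * rho * h / 1000
= 0.04192 * 2725 * 248 / 1000
= 28.3295 mGal

28.3295


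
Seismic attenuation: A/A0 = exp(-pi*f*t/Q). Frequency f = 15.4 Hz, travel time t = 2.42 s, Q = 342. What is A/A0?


pi*f*t/Q = pi*15.4*2.42/342 = 0.342342
A/A0 = exp(-0.342342) = 0.710105

0.710105


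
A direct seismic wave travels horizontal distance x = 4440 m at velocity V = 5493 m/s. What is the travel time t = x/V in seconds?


t = x / V
= 4440 / 5493
= 0.8083 s

0.8083


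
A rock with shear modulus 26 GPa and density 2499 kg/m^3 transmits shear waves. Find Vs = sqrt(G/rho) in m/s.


Convert G to Pa: G = 26e9 Pa
Compute G/rho = 26e9 / 2499 = 10404161.6647
Vs = sqrt(10404161.6647) = 3225.55 m/s

3225.55


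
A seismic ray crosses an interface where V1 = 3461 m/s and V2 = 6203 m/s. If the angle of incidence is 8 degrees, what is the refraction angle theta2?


sin(theta1) = sin(8 deg) = 0.139173
sin(theta2) = V2/V1 * sin(theta1) = 6203/3461 * 0.139173 = 0.249434
theta2 = arcsin(0.249434) = 14.444 degrees

14.444


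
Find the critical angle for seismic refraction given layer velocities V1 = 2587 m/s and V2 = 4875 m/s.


V1/V2 = 2587/4875 = 0.530667
theta_c = arcsin(0.530667) = 32.0505 degrees

32.0505


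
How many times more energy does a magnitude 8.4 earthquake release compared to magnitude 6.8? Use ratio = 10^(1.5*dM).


M2 - M1 = 8.4 - 6.8 = 1.6
1.5 * 1.6 = 2.4
ratio = 10^2.4 = 251.19

251.19


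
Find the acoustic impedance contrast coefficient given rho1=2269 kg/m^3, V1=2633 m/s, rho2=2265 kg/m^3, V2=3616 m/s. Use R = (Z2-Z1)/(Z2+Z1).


Z1 = 2269 * 2633 = 5974277
Z2 = 2265 * 3616 = 8190240
R = (8190240 - 5974277) / (8190240 + 5974277) = 2215963 / 14164517 = 0.1564

0.1564


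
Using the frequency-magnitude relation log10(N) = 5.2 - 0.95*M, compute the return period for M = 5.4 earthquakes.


log10(N) = 5.2 - 0.95*5.4 = 0.07
N = 10^0.07 = 1.174898
T = 1/N = 1/1.174898 = 0.8511 years

0.8511


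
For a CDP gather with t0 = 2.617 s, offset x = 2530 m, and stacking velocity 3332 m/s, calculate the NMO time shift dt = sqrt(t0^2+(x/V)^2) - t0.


x/Vnmo = 2530/3332 = 0.759304
(x/Vnmo)^2 = 0.576542
t0^2 = 6.848689
sqrt(6.848689 + 0.576542) = 2.724928
dt = 2.724928 - 2.617 = 0.107928

0.107928


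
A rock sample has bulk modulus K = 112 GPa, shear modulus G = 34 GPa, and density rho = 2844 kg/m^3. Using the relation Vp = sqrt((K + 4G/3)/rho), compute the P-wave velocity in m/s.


First compute the effective modulus:
K + 4G/3 = 112e9 + 4*34e9/3 = 157333333333.33 Pa
Then divide by density:
157333333333.33 / 2844 = 55321143.9287 Pa/(kg/m^3)
Take the square root:
Vp = sqrt(55321143.9287) = 7437.82 m/s

7437.82


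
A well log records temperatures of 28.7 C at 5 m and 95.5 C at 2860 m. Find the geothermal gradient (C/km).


dT = 95.5 - 28.7 = 66.8 C
dz = 2860 - 5 = 2855 m
gradient = dT/dz * 1000 = 66.8/2855 * 1000 = 23.3975 C/km

23.3975


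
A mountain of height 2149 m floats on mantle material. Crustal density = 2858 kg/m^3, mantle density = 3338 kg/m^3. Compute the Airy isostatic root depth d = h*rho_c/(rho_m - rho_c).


rho_m - rho_c = 3338 - 2858 = 480
d = 2149 * 2858 / 480
= 6141842 / 480
= 12795.5 m

12795.5


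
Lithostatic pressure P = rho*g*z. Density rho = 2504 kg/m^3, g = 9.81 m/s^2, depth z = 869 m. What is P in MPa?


P = rho * g * z / 1e6
= 2504 * 9.81 * 869 / 1e6
= 21346324.56 / 1e6
= 21.3463 MPa

21.3463


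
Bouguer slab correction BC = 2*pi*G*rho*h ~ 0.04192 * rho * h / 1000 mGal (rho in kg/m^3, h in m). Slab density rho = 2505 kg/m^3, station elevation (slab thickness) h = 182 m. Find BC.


BC = 0.04192 * rho * h / 1000
= 0.04192 * 2505 * 182 / 1000
= 19.1117 mGal

19.1117


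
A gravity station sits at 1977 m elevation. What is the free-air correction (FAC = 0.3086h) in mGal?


FAC = 0.3086 * h
= 0.3086 * 1977
= 610.1022 mGal

610.1022


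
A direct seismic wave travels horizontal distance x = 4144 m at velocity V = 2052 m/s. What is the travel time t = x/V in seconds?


t = x / V
= 4144 / 2052
= 2.0195 s

2.0195


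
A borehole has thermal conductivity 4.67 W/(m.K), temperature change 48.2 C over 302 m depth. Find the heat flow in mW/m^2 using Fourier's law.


q = k * dT / dz * 1000
= 4.67 * 48.2 / 302 * 1000
= 0.745344 * 1000
= 745.3444 mW/m^2

745.3444


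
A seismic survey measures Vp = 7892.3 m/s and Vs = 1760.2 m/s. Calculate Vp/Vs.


Vp/Vs = 7892.3 / 1760.2
= 4.4838

4.4838


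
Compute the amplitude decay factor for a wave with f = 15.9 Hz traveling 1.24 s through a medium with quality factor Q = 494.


pi*f*t/Q = pi*15.9*1.24/494 = 0.125384
A/A0 = exp(-0.125384) = 0.882158

0.882158


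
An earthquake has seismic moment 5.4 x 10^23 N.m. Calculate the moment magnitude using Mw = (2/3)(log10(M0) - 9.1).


log10(M0) = log10(5.4 x 10^23) = 23.7324
Mw = 2/3 * (23.7324 - 9.1)
= 2/3 * 14.6324
= 9.75

9.75


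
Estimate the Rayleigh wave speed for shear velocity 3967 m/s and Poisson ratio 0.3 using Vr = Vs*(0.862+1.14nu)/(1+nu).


Numerator factor = 0.862 + 1.14*0.3 = 1.204
Denominator = 1 + 0.3 = 1.3
Vr = 3967 * 1.204 / 1.3 = 3674.05 m/s

3674.05


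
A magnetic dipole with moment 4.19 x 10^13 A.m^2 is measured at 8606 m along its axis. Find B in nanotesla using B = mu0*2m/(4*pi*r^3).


m = 4.19 x 10^13 = 41900000000000 A.m^2
2m = 83800000000000 A.m^2
r^3 = 8606^3 = 637388209016
B = (4pi*10^-7) * 83800000000000 / (4*pi * 637388209016) * 1e9
= 105306185.74833 / 8009656459717.68 * 1e9
= 13147.4035 nT

13147.4035


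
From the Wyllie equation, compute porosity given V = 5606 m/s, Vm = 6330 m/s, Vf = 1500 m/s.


1/V - 1/Vm = 1/5606 - 1/6330 = 2.04e-05
1/Vf - 1/Vm = 1/1500 - 1/6330 = 0.00050869
phi = 2.04e-05 / 0.00050869 = 0.0401

0.0401


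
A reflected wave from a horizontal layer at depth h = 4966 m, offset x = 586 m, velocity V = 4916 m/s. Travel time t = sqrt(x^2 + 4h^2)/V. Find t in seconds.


x^2 + 4h^2 = 586^2 + 4*4966^2 = 343396 + 98644624 = 98988020
sqrt(98988020) = 9949.2723
t = 9949.2723 / 4916 = 2.0239 s

2.0239


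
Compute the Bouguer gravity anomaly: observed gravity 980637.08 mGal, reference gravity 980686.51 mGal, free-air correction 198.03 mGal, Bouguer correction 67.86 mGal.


BA = g_obs - g_ref + FAC - BC
= 980637.08 - 980686.51 + 198.03 - 67.86
= 80.74 mGal

80.74


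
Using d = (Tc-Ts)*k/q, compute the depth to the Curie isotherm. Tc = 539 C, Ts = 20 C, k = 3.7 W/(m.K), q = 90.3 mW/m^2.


T_Curie - T_surf = 539 - 20 = 519 C
Convert q to W/m^2: 90.3 mW/m^2 = 0.0903 W/m^2
d = 519 * 3.7 / 0.0903 = 21265.78 m

21265.78


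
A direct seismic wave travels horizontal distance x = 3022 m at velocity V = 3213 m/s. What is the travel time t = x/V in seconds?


t = x / V
= 3022 / 3213
= 0.9406 s

0.9406


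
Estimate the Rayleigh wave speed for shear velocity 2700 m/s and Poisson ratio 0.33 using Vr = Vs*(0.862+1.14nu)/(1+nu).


Numerator factor = 0.862 + 1.14*0.33 = 1.2382
Denominator = 1 + 0.33 = 1.33
Vr = 2700 * 1.2382 / 1.33 = 2513.64 m/s

2513.64


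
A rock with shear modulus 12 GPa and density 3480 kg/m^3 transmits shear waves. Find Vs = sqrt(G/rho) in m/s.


Convert G to Pa: G = 12e9 Pa
Compute G/rho = 12e9 / 3480 = 3448275.8621
Vs = sqrt(3448275.8621) = 1856.95 m/s

1856.95


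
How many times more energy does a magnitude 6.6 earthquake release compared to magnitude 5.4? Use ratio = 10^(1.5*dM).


M2 - M1 = 6.6 - 5.4 = 1.2
1.5 * 1.2 = 1.8
ratio = 10^1.8 = 63.1

63.1


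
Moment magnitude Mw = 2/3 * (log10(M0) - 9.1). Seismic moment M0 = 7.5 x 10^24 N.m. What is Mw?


log10(M0) = log10(7.5 x 10^24) = 24.8751
Mw = 2/3 * (24.8751 - 9.1)
= 2/3 * 15.7751
= 10.52

10.52


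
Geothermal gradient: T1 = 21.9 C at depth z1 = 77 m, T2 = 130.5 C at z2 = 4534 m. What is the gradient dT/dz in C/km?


dT = 130.5 - 21.9 = 108.6 C
dz = 4534 - 77 = 4457 m
gradient = dT/dz * 1000 = 108.6/4457 * 1000 = 24.3662 C/km

24.3662


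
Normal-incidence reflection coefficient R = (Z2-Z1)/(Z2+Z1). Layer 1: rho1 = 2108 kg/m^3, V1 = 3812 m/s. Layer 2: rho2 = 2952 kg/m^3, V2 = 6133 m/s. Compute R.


Z1 = 2108 * 3812 = 8035696
Z2 = 2952 * 6133 = 18104616
R = (18104616 - 8035696) / (18104616 + 8035696) = 10068920 / 26140312 = 0.3852

0.3852


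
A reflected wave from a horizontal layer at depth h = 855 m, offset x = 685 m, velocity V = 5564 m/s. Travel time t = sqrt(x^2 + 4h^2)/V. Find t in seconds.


x^2 + 4h^2 = 685^2 + 4*855^2 = 469225 + 2924100 = 3393325
sqrt(3393325) = 1842.098
t = 1842.098 / 5564 = 0.3311 s

0.3311


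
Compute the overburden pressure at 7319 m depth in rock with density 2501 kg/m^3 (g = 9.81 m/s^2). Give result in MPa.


P = rho * g * z / 1e6
= 2501 * 9.81 * 7319 / 1e6
= 179570274.39 / 1e6
= 179.5703 MPa

179.5703


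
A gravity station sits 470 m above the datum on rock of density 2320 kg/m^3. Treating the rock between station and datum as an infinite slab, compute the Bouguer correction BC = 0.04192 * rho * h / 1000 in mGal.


BC = 0.04192 * rho * h / 1000
= 0.04192 * 2320 * 470 / 1000
= 45.7096 mGal

45.7096


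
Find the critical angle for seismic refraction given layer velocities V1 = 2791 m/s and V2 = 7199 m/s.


V1/V2 = 2791/7199 = 0.387693
theta_c = arcsin(0.387693) = 22.811 degrees

22.811


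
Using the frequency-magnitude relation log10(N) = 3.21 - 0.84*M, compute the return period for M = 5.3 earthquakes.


log10(N) = 3.21 - 0.84*5.3 = -1.242
N = 10^-1.242 = 0.05728
T = 1/N = 1/0.05728 = 17.4582 years

17.4582


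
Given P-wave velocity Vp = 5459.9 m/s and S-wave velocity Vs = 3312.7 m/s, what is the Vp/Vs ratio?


Vp/Vs = 5459.9 / 3312.7
= 1.6482

1.6482


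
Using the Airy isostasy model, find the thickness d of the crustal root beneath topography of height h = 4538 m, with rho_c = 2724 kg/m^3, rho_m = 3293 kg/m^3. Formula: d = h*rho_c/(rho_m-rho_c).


rho_m - rho_c = 3293 - 2724 = 569
d = 4538 * 2724 / 569
= 12361512 / 569
= 21724.98 m

21724.98


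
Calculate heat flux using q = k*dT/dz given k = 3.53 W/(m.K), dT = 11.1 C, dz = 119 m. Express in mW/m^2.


q = k * dT / dz * 1000
= 3.53 * 11.1 / 119 * 1000
= 0.329269 * 1000
= 329.2689 mW/m^2

329.2689


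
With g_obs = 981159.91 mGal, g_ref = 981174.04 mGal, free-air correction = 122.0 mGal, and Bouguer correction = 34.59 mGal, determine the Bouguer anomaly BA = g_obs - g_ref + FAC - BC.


BA = g_obs - g_ref + FAC - BC
= 981159.91 - 981174.04 + 122.0 - 34.59
= 73.28 mGal

73.28


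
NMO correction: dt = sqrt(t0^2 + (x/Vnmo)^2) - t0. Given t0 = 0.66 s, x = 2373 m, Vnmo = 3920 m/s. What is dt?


x/Vnmo = 2373/3920 = 0.605357
(x/Vnmo)^2 = 0.366457
t0^2 = 0.4356
sqrt(0.4356 + 0.366457) = 0.895577
dt = 0.895577 - 0.66 = 0.235577

0.235577


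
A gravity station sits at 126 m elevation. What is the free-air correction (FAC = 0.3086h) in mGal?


FAC = 0.3086 * h
= 0.3086 * 126
= 38.8836 mGal

38.8836


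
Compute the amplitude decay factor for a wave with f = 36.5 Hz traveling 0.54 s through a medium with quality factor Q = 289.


pi*f*t/Q = pi*36.5*0.54/289 = 0.214259
A/A0 = exp(-0.214259) = 0.807139

0.807139


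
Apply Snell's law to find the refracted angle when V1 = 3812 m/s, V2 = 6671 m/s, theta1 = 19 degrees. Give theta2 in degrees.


sin(theta1) = sin(19 deg) = 0.325568
sin(theta2) = V2/V1 * sin(theta1) = 6671/3812 * 0.325568 = 0.569744
theta2 = arcsin(0.569744) = 34.7324 degrees

34.7324


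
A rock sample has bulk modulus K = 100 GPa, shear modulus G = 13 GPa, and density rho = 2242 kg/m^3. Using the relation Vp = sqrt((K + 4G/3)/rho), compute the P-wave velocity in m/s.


First compute the effective modulus:
K + 4G/3 = 100e9 + 4*13e9/3 = 117333333333.33 Pa
Then divide by density:
117333333333.33 / 2242 = 52334225.394 Pa/(kg/m^3)
Take the square root:
Vp = sqrt(52334225.394) = 7234.24 m/s

7234.24


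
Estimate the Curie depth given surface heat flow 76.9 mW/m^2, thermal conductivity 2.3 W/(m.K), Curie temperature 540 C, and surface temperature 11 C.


T_Curie - T_surf = 540 - 11 = 529 C
Convert q to W/m^2: 76.9 mW/m^2 = 0.0769 W/m^2
d = 529 * 2.3 / 0.0769 = 15821.85 m

15821.85


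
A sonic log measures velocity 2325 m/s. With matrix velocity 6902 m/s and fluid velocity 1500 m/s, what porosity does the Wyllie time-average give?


1/V - 1/Vm = 1/2325 - 1/6902 = 0.00028522
1/Vf - 1/Vm = 1/1500 - 1/6902 = 0.00052178
phi = 0.00028522 / 0.00052178 = 0.5466

0.5466


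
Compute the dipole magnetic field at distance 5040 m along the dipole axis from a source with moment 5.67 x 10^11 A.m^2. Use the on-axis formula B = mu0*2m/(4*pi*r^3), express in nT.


m = 5.67 x 10^11 = 567000000000 A.m^2
2m = 1134000000000 A.m^2
r^3 = 5040^3 = 128024064000
B = (4pi*10^-7) * 1134000000000 / (4*pi * 128024064000) * 1e9
= 1425026.427668 / 1608797835780.44 * 1e9
= 885.771 nT

885.771


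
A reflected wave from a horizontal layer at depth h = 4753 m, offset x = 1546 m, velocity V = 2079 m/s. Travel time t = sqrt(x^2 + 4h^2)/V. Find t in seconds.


x^2 + 4h^2 = 1546^2 + 4*4753^2 = 2390116 + 90364036 = 92754152
sqrt(92754152) = 9630.8957
t = 9630.8957 / 2079 = 4.6325 s

4.6325


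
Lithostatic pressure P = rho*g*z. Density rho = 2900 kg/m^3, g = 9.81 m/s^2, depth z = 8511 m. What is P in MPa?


P = rho * g * z / 1e6
= 2900 * 9.81 * 8511 / 1e6
= 242129439.0 / 1e6
= 242.1294 MPa

242.1294


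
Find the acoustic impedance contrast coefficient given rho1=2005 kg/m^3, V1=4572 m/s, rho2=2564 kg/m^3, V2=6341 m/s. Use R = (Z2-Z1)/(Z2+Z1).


Z1 = 2005 * 4572 = 9166860
Z2 = 2564 * 6341 = 16258324
R = (16258324 - 9166860) / (16258324 + 9166860) = 7091464 / 25425184 = 0.2789

0.2789


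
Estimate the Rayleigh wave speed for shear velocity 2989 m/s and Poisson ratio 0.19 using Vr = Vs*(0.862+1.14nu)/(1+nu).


Numerator factor = 0.862 + 1.14*0.19 = 1.0786
Denominator = 1 + 0.19 = 1.19
Vr = 2989 * 1.0786 / 1.19 = 2709.19 m/s

2709.19


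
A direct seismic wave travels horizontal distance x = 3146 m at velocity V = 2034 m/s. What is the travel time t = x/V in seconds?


t = x / V
= 3146 / 2034
= 1.5467 s

1.5467


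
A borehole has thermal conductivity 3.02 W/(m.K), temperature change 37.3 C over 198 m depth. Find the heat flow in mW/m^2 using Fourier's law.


q = k * dT / dz * 1000
= 3.02 * 37.3 / 198 * 1000
= 0.568919 * 1000
= 568.9192 mW/m^2

568.9192


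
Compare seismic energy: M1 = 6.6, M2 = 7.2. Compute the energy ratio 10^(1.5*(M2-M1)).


M2 - M1 = 7.2 - 6.6 = 0.6
1.5 * 0.6 = 0.9
ratio = 10^0.9 = 7.94

7.94


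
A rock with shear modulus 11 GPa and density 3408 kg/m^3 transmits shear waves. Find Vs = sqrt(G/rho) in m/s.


Convert G to Pa: G = 11e9 Pa
Compute G/rho = 11e9 / 3408 = 3227699.5305
Vs = sqrt(3227699.5305) = 1796.58 m/s

1796.58


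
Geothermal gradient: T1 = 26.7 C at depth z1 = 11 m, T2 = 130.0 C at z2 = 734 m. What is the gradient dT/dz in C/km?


dT = 130.0 - 26.7 = 103.3 C
dz = 734 - 11 = 723 m
gradient = dT/dz * 1000 = 103.3/723 * 1000 = 142.8769 C/km

142.8769


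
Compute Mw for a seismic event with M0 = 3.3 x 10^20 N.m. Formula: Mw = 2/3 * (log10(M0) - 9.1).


log10(M0) = log10(3.3 x 10^20) = 20.5185
Mw = 2/3 * (20.5185 - 9.1)
= 2/3 * 11.4185
= 7.61

7.61


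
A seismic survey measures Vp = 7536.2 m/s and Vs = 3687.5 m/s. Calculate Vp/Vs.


Vp/Vs = 7536.2 / 3687.5
= 2.0437

2.0437


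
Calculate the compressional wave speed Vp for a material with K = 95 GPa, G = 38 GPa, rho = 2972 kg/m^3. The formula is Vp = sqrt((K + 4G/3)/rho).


First compute the effective modulus:
K + 4G/3 = 95e9 + 4*38e9/3 = 145666666666.67 Pa
Then divide by density:
145666666666.67 / 2972 = 49013010.3185 Pa/(kg/m^3)
Take the square root:
Vp = sqrt(49013010.3185) = 7000.93 m/s

7000.93


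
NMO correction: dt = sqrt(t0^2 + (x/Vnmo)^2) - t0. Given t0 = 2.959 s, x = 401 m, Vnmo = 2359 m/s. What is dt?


x/Vnmo = 401/2359 = 0.169987
(x/Vnmo)^2 = 0.028896
t0^2 = 8.755681
sqrt(8.755681 + 0.028896) = 2.963879
dt = 2.963879 - 2.959 = 0.004879

0.004879


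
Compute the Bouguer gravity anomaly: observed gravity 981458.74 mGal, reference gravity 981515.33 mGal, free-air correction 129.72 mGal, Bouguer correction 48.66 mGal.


BA = g_obs - g_ref + FAC - BC
= 981458.74 - 981515.33 + 129.72 - 48.66
= 24.47 mGal

24.47


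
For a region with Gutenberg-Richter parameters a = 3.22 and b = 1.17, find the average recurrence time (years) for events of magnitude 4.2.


log10(N) = 3.22 - 1.17*4.2 = -1.694
N = 10^-1.694 = 0.02023
T = 1/N = 1/0.02023 = 49.4311 years

49.4311


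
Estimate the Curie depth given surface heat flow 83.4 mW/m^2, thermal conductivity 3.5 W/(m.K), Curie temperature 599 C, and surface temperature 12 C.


T_Curie - T_surf = 599 - 12 = 587 C
Convert q to W/m^2: 83.4 mW/m^2 = 0.0834 W/m^2
d = 587 * 3.5 / 0.0834 = 24634.29 m

24634.29


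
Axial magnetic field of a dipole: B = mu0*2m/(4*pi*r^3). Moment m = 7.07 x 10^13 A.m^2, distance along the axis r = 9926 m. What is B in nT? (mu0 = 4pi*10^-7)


m = 7.07 x 10^13 = 70700000000000 A.m^2
2m = 141400000000000 A.m^2
r^3 = 9926^3 = 977963874776
B = (4pi*10^-7) * 141400000000000 / (4*pi * 977963874776) * 1e9
= 177688480.487039 / 12289456497889.96 * 1e9
= 14458.6118 nT

14458.6118


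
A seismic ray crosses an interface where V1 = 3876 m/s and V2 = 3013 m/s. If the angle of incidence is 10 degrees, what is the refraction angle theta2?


sin(theta1) = sin(10 deg) = 0.173648
sin(theta2) = V2/V1 * sin(theta1) = 3013/3876 * 0.173648 = 0.134985
theta2 = arcsin(0.134985) = 7.7578 degrees

7.7578


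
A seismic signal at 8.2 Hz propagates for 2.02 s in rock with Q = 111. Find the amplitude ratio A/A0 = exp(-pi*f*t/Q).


pi*f*t/Q = pi*8.2*2.02/111 = 0.468805
A/A0 = exp(-0.468805) = 0.62575

0.62575


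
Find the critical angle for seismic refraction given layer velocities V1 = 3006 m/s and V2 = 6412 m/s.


V1/V2 = 3006/6412 = 0.468808
theta_c = arcsin(0.468808) = 27.957 degrees

27.957


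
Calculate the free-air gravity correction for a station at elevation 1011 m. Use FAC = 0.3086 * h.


FAC = 0.3086 * h
= 0.3086 * 1011
= 311.9946 mGal

311.9946


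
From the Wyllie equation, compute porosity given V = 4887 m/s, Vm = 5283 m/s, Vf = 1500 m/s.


1/V - 1/Vm = 1/4887 - 1/5283 = 1.534e-05
1/Vf - 1/Vm = 1/1500 - 1/5283 = 0.00047738
phi = 1.534e-05 / 0.00047738 = 0.0321

0.0321


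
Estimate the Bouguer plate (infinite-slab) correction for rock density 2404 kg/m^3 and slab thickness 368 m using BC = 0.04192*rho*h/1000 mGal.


BC = 0.04192 * rho * h / 1000
= 0.04192 * 2404 * 368 / 1000
= 37.0855 mGal

37.0855


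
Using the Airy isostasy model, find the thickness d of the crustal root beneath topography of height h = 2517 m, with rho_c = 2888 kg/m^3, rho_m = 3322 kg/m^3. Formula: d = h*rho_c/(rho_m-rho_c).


rho_m - rho_c = 3322 - 2888 = 434
d = 2517 * 2888 / 434
= 7269096 / 434
= 16749.07 m

16749.07


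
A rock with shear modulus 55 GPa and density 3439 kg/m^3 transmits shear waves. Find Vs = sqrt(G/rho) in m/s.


Convert G to Pa: G = 55e9 Pa
Compute G/rho = 55e9 / 3439 = 15993021.2271
Vs = sqrt(15993021.2271) = 3999.13 m/s

3999.13


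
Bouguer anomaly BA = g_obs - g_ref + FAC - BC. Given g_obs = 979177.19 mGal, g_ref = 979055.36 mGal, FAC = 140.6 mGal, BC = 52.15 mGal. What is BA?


BA = g_obs - g_ref + FAC - BC
= 979177.19 - 979055.36 + 140.6 - 52.15
= 210.28 mGal

210.28


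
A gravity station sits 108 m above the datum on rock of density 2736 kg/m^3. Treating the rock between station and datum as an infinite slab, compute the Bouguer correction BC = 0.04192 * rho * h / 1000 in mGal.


BC = 0.04192 * rho * h / 1000
= 0.04192 * 2736 * 108 / 1000
= 12.3869 mGal

12.3869


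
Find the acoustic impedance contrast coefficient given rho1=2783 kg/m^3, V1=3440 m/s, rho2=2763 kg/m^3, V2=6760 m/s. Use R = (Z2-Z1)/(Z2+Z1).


Z1 = 2783 * 3440 = 9573520
Z2 = 2763 * 6760 = 18677880
R = (18677880 - 9573520) / (18677880 + 9573520) = 9104360 / 28251400 = 0.3223

0.3223


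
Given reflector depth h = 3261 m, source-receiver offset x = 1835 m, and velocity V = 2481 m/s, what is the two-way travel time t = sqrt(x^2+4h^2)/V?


x^2 + 4h^2 = 1835^2 + 4*3261^2 = 3367225 + 42536484 = 45903709
sqrt(45903709) = 6775.2276
t = 6775.2276 / 2481 = 2.7308 s

2.7308


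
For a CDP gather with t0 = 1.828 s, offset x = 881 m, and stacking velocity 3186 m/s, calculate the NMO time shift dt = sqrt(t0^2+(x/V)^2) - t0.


x/Vnmo = 881/3186 = 0.276522
(x/Vnmo)^2 = 0.076465
t0^2 = 3.341584
sqrt(3.341584 + 0.076465) = 1.848797
dt = 1.848797 - 1.828 = 0.020797

0.020797


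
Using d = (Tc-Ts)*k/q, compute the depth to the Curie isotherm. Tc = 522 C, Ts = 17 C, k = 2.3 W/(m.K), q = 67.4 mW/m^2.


T_Curie - T_surf = 522 - 17 = 505 C
Convert q to W/m^2: 67.4 mW/m^2 = 0.0674 W/m^2
d = 505 * 2.3 / 0.0674 = 17232.94 m

17232.94


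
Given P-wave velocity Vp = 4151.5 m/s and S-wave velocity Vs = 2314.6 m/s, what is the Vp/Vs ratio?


Vp/Vs = 4151.5 / 2314.6
= 1.7936

1.7936


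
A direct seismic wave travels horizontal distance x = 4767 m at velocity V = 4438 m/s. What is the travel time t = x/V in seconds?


t = x / V
= 4767 / 4438
= 1.0741 s

1.0741


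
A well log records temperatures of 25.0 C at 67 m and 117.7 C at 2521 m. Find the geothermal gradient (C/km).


dT = 117.7 - 25.0 = 92.7 C
dz = 2521 - 67 = 2454 m
gradient = dT/dz * 1000 = 92.7/2454 * 1000 = 37.7751 C/km

37.7751


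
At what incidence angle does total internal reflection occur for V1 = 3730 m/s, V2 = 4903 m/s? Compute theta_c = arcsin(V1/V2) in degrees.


V1/V2 = 3730/4903 = 0.760759
theta_c = arcsin(0.760759) = 49.5311 degrees

49.5311


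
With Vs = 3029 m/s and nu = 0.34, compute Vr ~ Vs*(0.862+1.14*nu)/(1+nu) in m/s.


Numerator factor = 0.862 + 1.14*0.34 = 1.2496
Denominator = 1 + 0.34 = 1.34
Vr = 3029 * 1.2496 / 1.34 = 2824.66 m/s

2824.66


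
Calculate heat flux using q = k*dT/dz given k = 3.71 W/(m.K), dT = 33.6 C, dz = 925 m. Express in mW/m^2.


q = k * dT / dz * 1000
= 3.71 * 33.6 / 925 * 1000
= 0.134763 * 1000
= 134.7632 mW/m^2

134.7632


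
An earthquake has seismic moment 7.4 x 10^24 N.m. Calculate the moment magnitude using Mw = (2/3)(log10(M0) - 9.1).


log10(M0) = log10(7.4 x 10^24) = 24.8692
Mw = 2/3 * (24.8692 - 9.1)
= 2/3 * 15.7692
= 10.51

10.51


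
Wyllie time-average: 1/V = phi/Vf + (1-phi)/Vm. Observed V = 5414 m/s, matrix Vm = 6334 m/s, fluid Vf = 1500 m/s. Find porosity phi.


1/V - 1/Vm = 1/5414 - 1/6334 = 2.683e-05
1/Vf - 1/Vm = 1/1500 - 1/6334 = 0.00050879
phi = 2.683e-05 / 0.00050879 = 0.0527

0.0527


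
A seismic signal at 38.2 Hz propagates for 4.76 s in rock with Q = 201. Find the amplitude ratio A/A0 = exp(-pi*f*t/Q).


pi*f*t/Q = pi*38.2*4.76/201 = 2.842
A/A0 = exp(-2.842) = 0.058309

0.058309


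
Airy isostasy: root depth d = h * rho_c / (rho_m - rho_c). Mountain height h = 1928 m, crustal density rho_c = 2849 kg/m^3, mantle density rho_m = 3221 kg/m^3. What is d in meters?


rho_m - rho_c = 3221 - 2849 = 372
d = 1928 * 2849 / 372
= 5492872 / 372
= 14765.78 m

14765.78


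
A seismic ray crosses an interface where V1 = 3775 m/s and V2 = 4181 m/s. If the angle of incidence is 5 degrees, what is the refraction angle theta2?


sin(theta1) = sin(5 deg) = 0.087156
sin(theta2) = V2/V1 * sin(theta1) = 4181/3775 * 0.087156 = 0.096529
theta2 = arcsin(0.096529) = 5.5393 degrees

5.5393


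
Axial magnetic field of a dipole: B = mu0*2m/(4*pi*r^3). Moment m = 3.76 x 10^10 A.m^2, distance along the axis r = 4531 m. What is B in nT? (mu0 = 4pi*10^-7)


m = 3.76 x 10^10 = 37600000000 A.m^2
2m = 75200000000 A.m^2
r^3 = 4531^3 = 93021253291
B = (4pi*10^-7) * 75200000000 / (4*pi * 93021253291) * 1e9
= 94499.10702 / 1168939543866.88 * 1e9
= 80.8417 nT

80.8417


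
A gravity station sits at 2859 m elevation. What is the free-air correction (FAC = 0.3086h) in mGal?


FAC = 0.3086 * h
= 0.3086 * 2859
= 882.2874 mGal

882.2874


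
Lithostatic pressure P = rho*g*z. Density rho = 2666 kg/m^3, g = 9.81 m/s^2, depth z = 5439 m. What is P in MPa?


P = rho * g * z / 1e6
= 2666 * 9.81 * 5439 / 1e6
= 142248668.94 / 1e6
= 142.2487 MPa

142.2487


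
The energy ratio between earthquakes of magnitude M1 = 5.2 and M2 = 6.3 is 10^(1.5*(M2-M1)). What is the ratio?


M2 - M1 = 6.3 - 5.2 = 1.1
1.5 * 1.1 = 1.65
ratio = 10^1.65 = 44.67

44.67


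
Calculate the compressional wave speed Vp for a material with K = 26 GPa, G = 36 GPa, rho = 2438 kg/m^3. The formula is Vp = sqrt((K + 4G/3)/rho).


First compute the effective modulus:
K + 4G/3 = 26e9 + 4*36e9/3 = 74000000000.0 Pa
Then divide by density:
74000000000.0 / 2438 = 30352748.1542 Pa/(kg/m^3)
Take the square root:
Vp = sqrt(30352748.1542) = 5509.33 m/s

5509.33


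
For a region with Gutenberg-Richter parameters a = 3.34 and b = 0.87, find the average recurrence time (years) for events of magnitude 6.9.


log10(N) = 3.34 - 0.87*6.9 = -2.663
N = 10^-2.663 = 0.002173
T = 1/N = 1/0.002173 = 460.2566 years

460.2566


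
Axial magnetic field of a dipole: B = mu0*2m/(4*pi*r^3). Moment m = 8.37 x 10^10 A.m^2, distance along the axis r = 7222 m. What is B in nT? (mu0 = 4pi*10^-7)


m = 8.37 x 10^10 = 83700000000 A.m^2
2m = 167400000000 A.m^2
r^3 = 7222^3 = 376679905048
B = (4pi*10^-7) * 167400000000 / (4*pi * 376679905048) * 1e9
= 210361.044084 / 4733499289814.79 * 1e9
= 44.4409 nT

44.4409


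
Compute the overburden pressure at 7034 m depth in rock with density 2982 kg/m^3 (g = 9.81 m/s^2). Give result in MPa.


P = rho * g * z / 1e6
= 2982 * 9.81 * 7034 / 1e6
= 205768556.28 / 1e6
= 205.7686 MPa

205.7686


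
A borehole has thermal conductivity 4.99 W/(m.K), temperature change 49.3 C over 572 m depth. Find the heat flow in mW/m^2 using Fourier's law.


q = k * dT / dz * 1000
= 4.99 * 49.3 / 572 * 1000
= 0.430082 * 1000
= 430.0822 mW/m^2

430.0822


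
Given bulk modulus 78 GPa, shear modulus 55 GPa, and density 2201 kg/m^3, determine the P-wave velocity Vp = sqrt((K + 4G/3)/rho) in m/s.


First compute the effective modulus:
K + 4G/3 = 78e9 + 4*55e9/3 = 151333333333.33 Pa
Then divide by density:
151333333333.33 / 2201 = 68756625.7762 Pa/(kg/m^3)
Take the square root:
Vp = sqrt(68756625.7762) = 8291.96 m/s

8291.96


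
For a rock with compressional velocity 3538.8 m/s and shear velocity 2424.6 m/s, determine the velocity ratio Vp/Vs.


Vp/Vs = 3538.8 / 2424.6
= 1.4595

1.4595


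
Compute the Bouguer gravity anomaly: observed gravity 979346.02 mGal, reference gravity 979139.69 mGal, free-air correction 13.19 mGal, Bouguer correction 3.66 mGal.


BA = g_obs - g_ref + FAC - BC
= 979346.02 - 979139.69 + 13.19 - 3.66
= 215.86 mGal

215.86


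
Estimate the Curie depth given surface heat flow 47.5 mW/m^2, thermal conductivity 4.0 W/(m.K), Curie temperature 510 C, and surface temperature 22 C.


T_Curie - T_surf = 510 - 22 = 488 C
Convert q to W/m^2: 47.5 mW/m^2 = 0.0475 W/m^2
d = 488 * 4.0 / 0.0475 = 41094.74 m

41094.74


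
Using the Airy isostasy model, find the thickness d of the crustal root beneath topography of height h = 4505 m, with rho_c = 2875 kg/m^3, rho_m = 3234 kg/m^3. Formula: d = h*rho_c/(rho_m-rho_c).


rho_m - rho_c = 3234 - 2875 = 359
d = 4505 * 2875 / 359
= 12951875 / 359
= 36077.65 m

36077.65


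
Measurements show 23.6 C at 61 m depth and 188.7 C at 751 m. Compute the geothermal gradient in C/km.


dT = 188.7 - 23.6 = 165.1 C
dz = 751 - 61 = 690 m
gradient = dT/dz * 1000 = 165.1/690 * 1000 = 239.2754 C/km

239.2754


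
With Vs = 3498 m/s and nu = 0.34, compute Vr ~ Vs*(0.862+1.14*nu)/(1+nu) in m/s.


Numerator factor = 0.862 + 1.14*0.34 = 1.2496
Denominator = 1 + 0.34 = 1.34
Vr = 3498 * 1.2496 / 1.34 = 3262.02 m/s

3262.02


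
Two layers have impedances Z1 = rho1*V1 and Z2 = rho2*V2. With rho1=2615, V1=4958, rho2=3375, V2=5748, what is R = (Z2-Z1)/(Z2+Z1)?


Z1 = 2615 * 4958 = 12965170
Z2 = 3375 * 5748 = 19399500
R = (19399500 - 12965170) / (19399500 + 12965170) = 6434330 / 32364670 = 0.1988

0.1988


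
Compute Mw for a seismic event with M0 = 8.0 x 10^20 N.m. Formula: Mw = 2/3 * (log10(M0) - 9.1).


log10(M0) = log10(8.0 x 10^20) = 20.9031
Mw = 2/3 * (20.9031 - 9.1)
= 2/3 * 11.8031
= 7.87

7.87


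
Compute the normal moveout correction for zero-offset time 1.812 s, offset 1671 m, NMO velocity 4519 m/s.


x/Vnmo = 1671/4519 = 0.369772
(x/Vnmo)^2 = 0.136731
t0^2 = 3.283344
sqrt(3.283344 + 0.136731) = 1.849345
dt = 1.849345 - 1.812 = 0.037345

0.037345


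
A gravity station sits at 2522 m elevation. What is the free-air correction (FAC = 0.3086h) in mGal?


FAC = 0.3086 * h
= 0.3086 * 2522
= 778.2892 mGal

778.2892


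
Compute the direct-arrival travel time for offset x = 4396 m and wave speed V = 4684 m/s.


t = x / V
= 4396 / 4684
= 0.9385 s

0.9385


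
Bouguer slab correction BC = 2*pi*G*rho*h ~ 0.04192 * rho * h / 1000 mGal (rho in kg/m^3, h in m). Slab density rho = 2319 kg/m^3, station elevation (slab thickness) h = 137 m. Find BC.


BC = 0.04192 * rho * h / 1000
= 0.04192 * 2319 * 137 / 1000
= 13.3181 mGal

13.3181


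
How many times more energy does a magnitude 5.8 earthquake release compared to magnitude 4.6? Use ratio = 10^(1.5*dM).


M2 - M1 = 5.8 - 4.6 = 1.2
1.5 * 1.2 = 1.8
ratio = 10^1.8 = 63.1

63.1


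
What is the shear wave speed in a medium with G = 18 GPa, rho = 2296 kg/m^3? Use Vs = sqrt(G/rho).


Convert G to Pa: G = 18e9 Pa
Compute G/rho = 18e9 / 2296 = 7839721.2544
Vs = sqrt(7839721.2544) = 2799.95 m/s

2799.95


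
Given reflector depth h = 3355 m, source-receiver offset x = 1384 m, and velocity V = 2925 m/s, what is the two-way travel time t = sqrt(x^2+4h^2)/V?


x^2 + 4h^2 = 1384^2 + 4*3355^2 = 1915456 + 45024100 = 46939556
sqrt(46939556) = 6851.2449
t = 6851.2449 / 2925 = 2.3423 s

2.3423


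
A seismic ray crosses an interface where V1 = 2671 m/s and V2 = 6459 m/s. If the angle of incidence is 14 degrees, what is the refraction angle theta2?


sin(theta1) = sin(14 deg) = 0.241922
sin(theta2) = V2/V1 * sin(theta1) = 6459/2671 * 0.241922 = 0.585014
theta2 = arcsin(0.585014) = 35.804 degrees

35.804


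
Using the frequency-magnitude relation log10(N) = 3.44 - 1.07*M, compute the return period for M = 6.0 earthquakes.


log10(N) = 3.44 - 1.07*6.0 = -2.98
N = 10^-2.98 = 0.001047
T = 1/N = 1/0.001047 = 954.9926 years

954.9926


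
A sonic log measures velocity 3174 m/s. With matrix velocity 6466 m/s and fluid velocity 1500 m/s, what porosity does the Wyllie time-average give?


1/V - 1/Vm = 1/3174 - 1/6466 = 0.0001604
1/Vf - 1/Vm = 1/1500 - 1/6466 = 0.00051201
phi = 0.0001604 / 0.00051201 = 0.3133

0.3133


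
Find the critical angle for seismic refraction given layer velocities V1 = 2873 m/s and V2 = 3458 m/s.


V1/V2 = 2873/3458 = 0.830827
theta_c = arcsin(0.830827) = 56.1838 degrees

56.1838


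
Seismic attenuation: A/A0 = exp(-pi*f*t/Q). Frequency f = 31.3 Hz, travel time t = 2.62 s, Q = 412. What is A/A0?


pi*f*t/Q = pi*31.3*2.62/412 = 0.625314
A/A0 = exp(-0.625314) = 0.535093

0.535093


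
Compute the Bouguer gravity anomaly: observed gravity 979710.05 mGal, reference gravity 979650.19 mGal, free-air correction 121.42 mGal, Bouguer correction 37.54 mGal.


BA = g_obs - g_ref + FAC - BC
= 979710.05 - 979650.19 + 121.42 - 37.54
= 143.74 mGal

143.74


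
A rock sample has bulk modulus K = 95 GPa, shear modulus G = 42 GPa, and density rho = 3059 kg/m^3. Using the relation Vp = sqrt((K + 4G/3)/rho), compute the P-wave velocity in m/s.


First compute the effective modulus:
K + 4G/3 = 95e9 + 4*42e9/3 = 151000000000.0 Pa
Then divide by density:
151000000000.0 / 3059 = 49362536.7767 Pa/(kg/m^3)
Take the square root:
Vp = sqrt(49362536.7767) = 7025.85 m/s

7025.85


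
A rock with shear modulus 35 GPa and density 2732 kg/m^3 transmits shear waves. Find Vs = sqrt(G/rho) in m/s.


Convert G to Pa: G = 35e9 Pa
Compute G/rho = 35e9 / 2732 = 12811127.3792
Vs = sqrt(12811127.3792) = 3579.26 m/s

3579.26


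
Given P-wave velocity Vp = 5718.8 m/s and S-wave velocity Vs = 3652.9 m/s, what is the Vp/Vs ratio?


Vp/Vs = 5718.8 / 3652.9
= 1.5656

1.5656


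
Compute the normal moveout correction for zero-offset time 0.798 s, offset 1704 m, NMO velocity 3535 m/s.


x/Vnmo = 1704/3535 = 0.482037
(x/Vnmo)^2 = 0.232359
t0^2 = 0.636804
sqrt(0.636804 + 0.232359) = 0.932289
dt = 0.932289 - 0.798 = 0.134289

0.134289


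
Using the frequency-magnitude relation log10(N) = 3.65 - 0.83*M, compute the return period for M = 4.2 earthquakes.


log10(N) = 3.65 - 0.83*4.2 = 0.164
N = 10^0.164 = 1.458814
T = 1/N = 1/1.458814 = 0.6855 years

0.6855
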